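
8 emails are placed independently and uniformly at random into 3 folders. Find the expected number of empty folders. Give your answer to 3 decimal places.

0.117

Let Xⱼ=1 if folder j is empty. P(Xⱼ=1) = ((3-1)/3)^8 = 256/6561.
By linearity, E[#empty] = 3·256/6561 = 256/2187.
≈ 0.117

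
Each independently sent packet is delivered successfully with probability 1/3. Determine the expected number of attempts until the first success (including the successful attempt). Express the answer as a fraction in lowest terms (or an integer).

3

For a geometric distribution, E[trials] = 1/p = 1/(1/3) = 3.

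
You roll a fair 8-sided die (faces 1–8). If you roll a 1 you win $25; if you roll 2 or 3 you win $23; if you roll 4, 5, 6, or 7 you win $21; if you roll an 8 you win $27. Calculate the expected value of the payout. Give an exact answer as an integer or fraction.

91/4 dollars

E[payout] = (1/2)·21 + (1/4)·23 + (1/8)·25 + (1/8)·27 = 91/4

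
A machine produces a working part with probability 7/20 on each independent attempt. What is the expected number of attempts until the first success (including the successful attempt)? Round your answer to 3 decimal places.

For a geometric distribution, E[trials] = 1/p = 1/(7/20) = 20/7.
≈ 2.857

2.857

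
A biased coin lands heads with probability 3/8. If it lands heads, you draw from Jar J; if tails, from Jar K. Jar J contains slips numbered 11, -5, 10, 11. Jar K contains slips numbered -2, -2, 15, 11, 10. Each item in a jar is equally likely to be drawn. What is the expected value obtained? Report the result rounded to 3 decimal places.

E[X | Jar J] = (11 − 5 + 10 + 11)/4 = 27/4
E[X | Jar K] = (-2 − 2 + 15 + 11 + 10)/5 = 32/5
E[X] = (3/8)·27/4 + (5/8)·32/5 = 209/32 ≈ 6.531

6.531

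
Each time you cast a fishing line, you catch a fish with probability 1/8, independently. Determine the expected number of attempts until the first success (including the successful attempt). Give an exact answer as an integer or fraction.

For a geometric distribution, E[trials] = 1/p = 1/(1/8) = 8.

8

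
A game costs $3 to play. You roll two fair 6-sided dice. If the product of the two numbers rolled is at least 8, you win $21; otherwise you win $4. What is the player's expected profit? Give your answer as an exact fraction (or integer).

E[payout] = (7/18)·4 + (11/18)·21 = 259/18
Expected profit = 259/18 − 3 = 205/18

205/18 dollars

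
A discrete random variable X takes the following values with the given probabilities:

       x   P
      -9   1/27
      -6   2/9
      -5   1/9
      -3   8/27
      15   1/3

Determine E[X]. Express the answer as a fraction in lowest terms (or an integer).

E[X] = (1/27)·(-9) + (2/9)·(-6) + (1/9)·(-5) + (8/27)·(-3) + (1/3)·15
     = 17/9

17/9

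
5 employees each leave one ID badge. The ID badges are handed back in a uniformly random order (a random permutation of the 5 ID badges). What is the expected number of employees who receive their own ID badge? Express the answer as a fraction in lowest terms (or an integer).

1

Let Xᵢ = 1 if person i gets their own ID badge. For each i, P(Xᵢ=1) = 1/5.
By linearity of expectation, E[X₁+…+X_5] = 5·(1/5) = 1.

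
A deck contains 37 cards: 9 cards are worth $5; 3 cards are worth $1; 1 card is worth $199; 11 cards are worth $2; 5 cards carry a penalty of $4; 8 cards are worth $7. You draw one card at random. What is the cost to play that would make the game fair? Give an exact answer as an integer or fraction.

305/37 dollars

E[payout] = (9/37)·5 + (3/37)·1 + (1/37)·199 + (11/37)·2 + (5/37)·(-4) + (8/37)·7 = 305/37
Fair fee = E[payout] = 305/37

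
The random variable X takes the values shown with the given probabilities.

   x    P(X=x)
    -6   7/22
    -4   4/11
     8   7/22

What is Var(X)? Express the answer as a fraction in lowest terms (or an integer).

4473/121

E[X] = (7/22)·(-6) + (4/11)·(-4) + (7/22)·8 = -9/11
E[X²] = (7/22)·36 + (4/11)·16 + (7/22)·64 = 414/11
Var(X) = 414/11 − (-9/11)² = 4473/121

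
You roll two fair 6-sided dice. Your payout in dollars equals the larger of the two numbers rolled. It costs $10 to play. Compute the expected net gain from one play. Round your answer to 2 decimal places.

Distribution of the larger of the two numbers rolled: 1 w.p. 1/36, 2 w.p. 1/12, 3 w.p. 5/36, 4 w.p. 7/36, 5 w.p. 1/4, 6 w.p. 11/36
E[payout] = (1/36)·1 + (1/12)·2 + (5/36)·3 + (7/36)·4 + (1/4)·5 + (11/36)·6 = 161/36
Expected profit = 161/36 − 10 = -199/36 ≈ -$5.53

-$5.53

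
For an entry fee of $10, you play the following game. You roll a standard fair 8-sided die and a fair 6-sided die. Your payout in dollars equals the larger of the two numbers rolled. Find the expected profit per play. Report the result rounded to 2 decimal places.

Distribution of the larger of the two numbers rolled: 1 w.p. 1/48, 2 w.p. 1/16, 3 w.p. 5/48, 4 w.p. 7/48, 5 w.p. 3/16, 6 w.p. 11/48, …
E[payout] = (1/48)·1 + (1/16)·2 + (5/48)·3 + (7/48)·4 + (3/16)·5 + (11/48)·6 + (1/8)·7 + (1/8)·8 = 251/48
Expected profit = 251/48 − 10 = -229/48 ≈ -$4.77

-$4.77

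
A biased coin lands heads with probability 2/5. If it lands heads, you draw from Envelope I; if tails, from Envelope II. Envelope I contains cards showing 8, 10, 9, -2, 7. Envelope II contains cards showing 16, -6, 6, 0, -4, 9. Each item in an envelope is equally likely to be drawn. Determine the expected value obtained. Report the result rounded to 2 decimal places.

E[X | Envelope I] = (8 + 10 + 9 − 2 + 7)/5 = 32/5
E[X | Envelope II] = (16 − 6 + 6 + 0 − 4 + 9)/6 = 7/2
E[X] = (2/5)·32/5 + (3/5)·7/2 = 233/50 ≈ 4.66

4.66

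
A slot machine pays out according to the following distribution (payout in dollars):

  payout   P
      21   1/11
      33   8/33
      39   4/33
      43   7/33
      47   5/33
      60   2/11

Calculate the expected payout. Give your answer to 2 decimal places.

$41.79

E[X] = (1/11)·21 + (8/33)·33 + (4/33)·39 + (7/33)·43 + (5/33)·47 + (2/11)·60
     = 1379/33 ≈ 41.79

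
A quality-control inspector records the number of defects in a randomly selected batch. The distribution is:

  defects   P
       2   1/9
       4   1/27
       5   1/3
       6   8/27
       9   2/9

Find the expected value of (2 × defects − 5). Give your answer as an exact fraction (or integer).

179/27

E[2x-5] = (1/9)·(-1) + (1/27)·3 + (1/3)·5 + (8/27)·7 + (2/9)·13
     = 179/27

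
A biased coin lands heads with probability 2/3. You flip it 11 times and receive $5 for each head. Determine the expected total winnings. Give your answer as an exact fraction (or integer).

110/3 dollars

E[#heads] = 11·2/3 = 22/3 (linearity over flips).
E[winnings] = 5·22/3 = 110/3.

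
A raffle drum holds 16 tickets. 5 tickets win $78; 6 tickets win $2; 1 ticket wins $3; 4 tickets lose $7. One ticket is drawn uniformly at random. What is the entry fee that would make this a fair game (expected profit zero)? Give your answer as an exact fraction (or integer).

E[payout] = (5/16)·78 + (6/16)·2 + (1/16)·3 + (4/16)·(-7) = 377/16
Fair fee = E[payout] = 377/16

377/16 dollars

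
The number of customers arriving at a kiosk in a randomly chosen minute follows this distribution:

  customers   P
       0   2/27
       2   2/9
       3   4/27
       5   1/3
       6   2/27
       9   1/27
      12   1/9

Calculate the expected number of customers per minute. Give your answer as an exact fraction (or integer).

14/3

E[X] = (2/27)·0 + (2/9)·2 + (4/27)·3 + (1/3)·5 + (2/27)·6 + (1/27)·9 + (1/9)·12
     = 14/3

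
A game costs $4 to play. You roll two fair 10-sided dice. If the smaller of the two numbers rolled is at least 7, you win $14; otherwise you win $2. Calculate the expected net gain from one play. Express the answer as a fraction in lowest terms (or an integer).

E[payout] = (21/25)·2 + (4/25)·14 = 98/25
Expected profit = 98/25 − 4 = -2/25

-2/25 dollars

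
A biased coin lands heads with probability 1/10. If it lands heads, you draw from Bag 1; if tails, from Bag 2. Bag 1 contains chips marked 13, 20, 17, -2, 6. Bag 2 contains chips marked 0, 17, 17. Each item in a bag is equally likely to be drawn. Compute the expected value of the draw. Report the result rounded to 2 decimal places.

11.28

E[X | Bag 1] = (13 + 20 + 17 − 2 + 6)/5 = 54/5
E[X | Bag 2] = (0 + 17 + 17)/3 = 34/3
E[X] = (1/10)·54/5 + (9/10)·34/3 = 282/25 ≈ 11.28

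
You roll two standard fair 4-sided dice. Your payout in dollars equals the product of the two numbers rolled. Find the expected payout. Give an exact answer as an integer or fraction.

Distribution of the product of the two numbers rolled: 1 w.p. 1/16, 2 w.p. 1/8, 3 w.p. 1/8, 4 w.p. 3/16, 6 w.p. 1/8, 8 w.p. 1/8, …
E[payout] = (1/16)·1 + (1/8)·2 + (1/8)·3 + (3/16)·4 + (1/8)·6 + (1/8)·8 + (1/16)·9 + (1/8)·12 + (1/16)·16 = 25/4

25/4 dollars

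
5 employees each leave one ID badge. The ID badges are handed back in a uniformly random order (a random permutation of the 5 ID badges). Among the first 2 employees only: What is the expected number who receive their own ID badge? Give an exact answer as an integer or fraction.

Let Xᵢ = 1 if person i gets their own ID badge. For each i, P(Xᵢ=1) = 1/5.
By linearity of expectation, E[X₁+…+X_2] = 2·(1/5) = 2/5.

2/5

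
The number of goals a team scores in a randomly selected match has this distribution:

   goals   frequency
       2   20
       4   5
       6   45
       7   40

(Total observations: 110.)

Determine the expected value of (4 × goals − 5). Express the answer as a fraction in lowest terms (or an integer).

Total = 110, so P(goals=2) = 20/110, etc.
E[4x-5] = (2/11)·3 + (1/22)·11 + (9/22)·19 + (4/11)·23
     = 189/11

189/11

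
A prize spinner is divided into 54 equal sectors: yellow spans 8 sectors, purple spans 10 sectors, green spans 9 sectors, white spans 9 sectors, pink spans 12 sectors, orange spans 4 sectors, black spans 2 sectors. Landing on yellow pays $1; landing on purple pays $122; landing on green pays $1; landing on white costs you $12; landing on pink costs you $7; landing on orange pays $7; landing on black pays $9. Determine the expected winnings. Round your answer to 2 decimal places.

$20.20

E[payout] = (8/54)·1 + (10/54)·122 + (9/54)·1 + (9/54)·(-12) + (12/54)·(-7) + (4/54)·7 + (2/54)·9 = 1091/54
≈ $20.20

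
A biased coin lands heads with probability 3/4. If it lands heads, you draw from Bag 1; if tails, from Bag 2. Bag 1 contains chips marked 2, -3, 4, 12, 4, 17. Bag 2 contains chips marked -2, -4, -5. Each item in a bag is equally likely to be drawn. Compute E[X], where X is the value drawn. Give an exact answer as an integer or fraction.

E[X | Bag 1] = (2 − 3 + 4 + 12 + 4 + 17)/6 = 6
E[X | Bag 2] = (-2 − 4 − 5)/3 = -11/3
E[X] = (3/4)·6 + (1/4)·(-11/3) = 43/12

43/12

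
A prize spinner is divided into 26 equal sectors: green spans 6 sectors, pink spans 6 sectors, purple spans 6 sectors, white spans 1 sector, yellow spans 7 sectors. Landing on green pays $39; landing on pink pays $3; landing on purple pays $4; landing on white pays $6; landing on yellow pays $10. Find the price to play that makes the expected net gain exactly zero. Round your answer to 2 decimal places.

E[payout] = (6/26)·39 + (6/26)·3 + (6/26)·4 + (1/26)·6 + (7/26)·10 = 176/13
Fair fee = E[payout] = 176/13 ≈ $13.54

$13.54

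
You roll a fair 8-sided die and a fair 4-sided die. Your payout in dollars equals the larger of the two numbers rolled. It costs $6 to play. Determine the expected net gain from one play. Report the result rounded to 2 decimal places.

-$1.19

Distribution of the larger of the two numbers rolled: 1 w.p. 1/32, 2 w.p. 3/32, 3 w.p. 5/32, 4 w.p. 7/32, 5 w.p. 1/8, 6 w.p. 1/8, …
E[payout] = (1/32)·1 + (3/32)·2 + (5/32)·3 + (7/32)·4 + (1/8)·5 + (1/8)·6 + (1/8)·7 + (1/8)·8 = 77/16
Expected profit = 77/16 − 6 = -19/16 ≈ -$1.19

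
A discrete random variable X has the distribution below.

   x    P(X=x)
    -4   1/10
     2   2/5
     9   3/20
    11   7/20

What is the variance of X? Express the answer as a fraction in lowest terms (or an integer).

E[X] = (1/10)·(-4) + (2/5)·2 + (3/20)·9 + (7/20)·11 = 28/5
E[X²] = (1/10)·16 + (2/5)·4 + (3/20)·81 + (7/20)·121 = 577/10
Var(X) = 577/10 − (28/5)² = 1317/50

1317/50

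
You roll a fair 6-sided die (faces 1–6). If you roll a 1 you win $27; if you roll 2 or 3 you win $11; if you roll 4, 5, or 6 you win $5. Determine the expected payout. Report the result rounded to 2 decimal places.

$10.67

E[payout] = (1/2)·5 + (1/3)·11 + (1/6)·27 = 32/3
≈ $10.67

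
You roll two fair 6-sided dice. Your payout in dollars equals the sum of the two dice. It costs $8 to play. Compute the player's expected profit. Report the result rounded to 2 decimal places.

Distribution of the sum of the two dice: 2 w.p. 1/36, 3 w.p. 1/18, 4 w.p. 1/12, 5 w.p. 1/9, 6 w.p. 5/36, 7 w.p. 1/6, …
E[payout] = (1/36)·2 + (1/18)·3 + (1/12)·4 + (1/9)·5 + (5/36)·6 + (1/6)·7 + (5/36)·8 + (1/9)·9 + (1/12)·10 + (1/18)·11 + (1/36)·12 = 7
Expected profit = 7 − 8 = -1 ≈ -$1.00

-$1.00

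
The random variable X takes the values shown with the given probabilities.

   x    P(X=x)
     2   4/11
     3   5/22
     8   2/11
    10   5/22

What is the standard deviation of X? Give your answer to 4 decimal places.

3.3884

E[X] = 113/22, E[X²] = 833/22
Var(X) = E[X²] − (E[X])² = 833/22 − 12769/484 = 5557/484
SD(X) = √(5557/484) ≈ 3.3884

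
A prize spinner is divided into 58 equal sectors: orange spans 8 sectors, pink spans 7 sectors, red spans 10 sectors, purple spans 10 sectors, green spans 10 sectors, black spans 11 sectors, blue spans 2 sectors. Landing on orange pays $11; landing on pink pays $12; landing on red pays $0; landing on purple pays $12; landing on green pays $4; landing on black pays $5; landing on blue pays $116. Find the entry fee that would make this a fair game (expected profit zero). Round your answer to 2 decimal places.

$10.67

E[payout] = (8/58)·11 + (7/58)·12 + (10/58)·0 + (10/58)·12 + (10/58)·4 + (11/58)·5 + (2/58)·116 = 619/58
Fair fee = E[payout] = 619/58 ≈ $10.67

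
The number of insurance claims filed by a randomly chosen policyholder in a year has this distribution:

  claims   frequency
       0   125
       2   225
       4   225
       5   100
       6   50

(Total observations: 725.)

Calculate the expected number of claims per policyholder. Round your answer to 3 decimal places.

2.966

Total = 725, so P(claims=0) = 125/725, etc.
E[X] = (5/29)·0 + (9/29)·2 + (9/29)·4 + (4/29)·5 + (2/29)·6
     = 86/29 ≈ 2.966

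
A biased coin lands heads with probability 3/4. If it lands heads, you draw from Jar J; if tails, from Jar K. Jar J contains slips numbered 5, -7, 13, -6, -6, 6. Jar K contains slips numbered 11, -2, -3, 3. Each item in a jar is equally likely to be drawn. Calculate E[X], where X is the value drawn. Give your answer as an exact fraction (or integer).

19/16

E[X | Jar J] = (5 − 7 + 13 − 6 − 6 + 6)/6 = 5/6
E[X | Jar K] = (11 − 2 − 3 + 3)/4 = 9/4
E[X] = (3/4)·5/6 + (1/4)·9/4 = 19/16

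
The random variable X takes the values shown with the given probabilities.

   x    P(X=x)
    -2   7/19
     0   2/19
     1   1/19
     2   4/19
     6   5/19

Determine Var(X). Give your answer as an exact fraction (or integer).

3650/361

E[X] = (7/19)·(-2) + (2/19)·0 + (1/19)·1 + (4/19)·2 + (5/19)·6 = 25/19
E[X²] = (7/19)·4 + (2/19)·0 + (1/19)·1 + (4/19)·4 + (5/19)·36 = 225/19
Var(X) = 225/19 − (25/19)² = 3650/361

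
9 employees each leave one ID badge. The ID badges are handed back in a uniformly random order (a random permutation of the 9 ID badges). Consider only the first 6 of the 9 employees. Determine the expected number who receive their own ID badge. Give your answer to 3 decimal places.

Let Xᵢ = 1 if person i gets their own ID badge. For each i, P(Xᵢ=1) = 1/9.
By linearity of expectation, E[X₁+…+X_6] = 6·(1/9) = 2/3.
≈ 0.667

0.667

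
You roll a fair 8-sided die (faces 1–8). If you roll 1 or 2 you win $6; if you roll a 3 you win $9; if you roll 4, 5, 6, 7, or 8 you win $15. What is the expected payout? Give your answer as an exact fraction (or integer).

E[payout] = (1/4)·6 + (1/8)·9 + (5/8)·15 = 12

$12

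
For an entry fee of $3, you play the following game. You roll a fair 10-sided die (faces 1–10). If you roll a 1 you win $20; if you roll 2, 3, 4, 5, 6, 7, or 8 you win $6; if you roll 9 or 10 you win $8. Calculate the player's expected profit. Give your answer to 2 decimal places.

E[payout] = (7/10)·6 + (1/5)·8 + (1/10)·20 = 39/5
Expected profit = 39/5 − 3 = 24/5 ≈ $4.80

$4.80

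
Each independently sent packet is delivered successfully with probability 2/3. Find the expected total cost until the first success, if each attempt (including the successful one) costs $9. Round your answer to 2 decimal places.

E[#attempts] = 1/p = 3/2; E[cost] = 9·3/2 = 27/2.
≈ 13.50

$13.50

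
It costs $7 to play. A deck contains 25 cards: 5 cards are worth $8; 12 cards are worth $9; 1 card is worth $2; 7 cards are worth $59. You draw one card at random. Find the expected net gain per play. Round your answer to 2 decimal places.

E[payout] = (5/25)·8 + (12/25)·9 + (1/25)·2 + (7/25)·59 = 563/25
Expected profit = 563/25 − 7 = 388/25 ≈ $15.52

$15.52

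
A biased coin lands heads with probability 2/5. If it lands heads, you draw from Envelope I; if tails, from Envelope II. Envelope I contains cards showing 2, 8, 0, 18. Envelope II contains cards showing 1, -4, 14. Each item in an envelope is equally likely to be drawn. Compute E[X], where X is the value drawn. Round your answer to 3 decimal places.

E[X | Envelope I] = (2 + 8 + 0 + 18)/4 = 7
E[X | Envelope II] = (1 − 4 + 14)/3 = 11/3
E[X] = (2/5)·7 + (3/5)·11/3 = 5 ≈ 5.000

5.000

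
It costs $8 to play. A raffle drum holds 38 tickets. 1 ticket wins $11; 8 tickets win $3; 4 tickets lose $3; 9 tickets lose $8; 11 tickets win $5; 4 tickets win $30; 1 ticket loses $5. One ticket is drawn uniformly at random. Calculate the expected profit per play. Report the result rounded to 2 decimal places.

-$4.82

E[payout] = (1/38)·11 + (8/38)·3 + (4/38)·(-3) + (9/38)·(-8) + (11/38)·5 + (4/38)·30 + (1/38)·(-5) = 121/38
Expected profit = 121/38 − 8 = -183/38 ≈ -$4.82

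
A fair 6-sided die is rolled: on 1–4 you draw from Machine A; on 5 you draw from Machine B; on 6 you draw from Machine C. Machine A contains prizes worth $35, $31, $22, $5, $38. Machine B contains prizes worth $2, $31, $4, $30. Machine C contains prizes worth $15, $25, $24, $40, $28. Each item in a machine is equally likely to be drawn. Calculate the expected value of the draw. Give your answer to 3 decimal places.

E[X | Machine A] = (35 + 31 + 22 + 5 + 38)/5 = 131/5
E[X | Machine B] = (2 + 31 + 4 + 30)/4 = 67/4
E[X | Machine C] = (15 + 25 + 24 + 40 + 28)/5 = 132/5
E[X] = (2/3)·131/5 + (1/6)·67/4 + (1/6)·132/5 = 2959/120 ≈ 24.658

$24.658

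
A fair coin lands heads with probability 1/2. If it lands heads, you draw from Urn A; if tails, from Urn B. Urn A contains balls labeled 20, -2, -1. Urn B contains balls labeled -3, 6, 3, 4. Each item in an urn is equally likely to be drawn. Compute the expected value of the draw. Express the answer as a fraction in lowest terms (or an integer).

E[X | Urn A] = (20 − 2 − 1)/3 = 17/3
E[X | Urn B] = (-3 + 6 + 3 + 4)/4 = 5/2
E[X] = (1/2)·17/3 + (1/2)·5/2 = 49/12

49/12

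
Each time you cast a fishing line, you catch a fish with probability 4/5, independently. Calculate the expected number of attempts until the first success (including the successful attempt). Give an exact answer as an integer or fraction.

5/4

For a geometric distribution, E[trials] = 1/p = 1/(4/5) = 5/4.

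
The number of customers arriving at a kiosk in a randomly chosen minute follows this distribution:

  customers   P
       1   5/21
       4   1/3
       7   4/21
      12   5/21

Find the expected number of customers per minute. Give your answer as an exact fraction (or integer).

E[X] = (5/21)·1 + (1/3)·4 + (4/21)·7 + (5/21)·12
     = 121/21

121/21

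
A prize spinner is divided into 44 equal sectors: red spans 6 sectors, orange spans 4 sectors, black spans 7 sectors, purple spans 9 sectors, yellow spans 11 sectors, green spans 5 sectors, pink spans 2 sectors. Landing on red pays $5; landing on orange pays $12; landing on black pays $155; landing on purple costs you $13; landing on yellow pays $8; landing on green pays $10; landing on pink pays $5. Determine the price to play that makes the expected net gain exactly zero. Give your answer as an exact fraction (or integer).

E[payout] = (6/44)·5 + (4/44)·12 + (7/44)·155 + (9/44)·(-13) + (11/44)·8 + (5/44)·10 + (2/44)·5 = 597/22
Fair fee = E[payout] = 597/22

597/22 dollars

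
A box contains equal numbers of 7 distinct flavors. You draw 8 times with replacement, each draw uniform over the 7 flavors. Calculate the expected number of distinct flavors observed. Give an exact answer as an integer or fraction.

Let Xⱼ=1 if type j appears at least once. P(Xⱼ=1) = 1 − ((7−1)/7)^8 = 4085185/5764801.
E[#distinct] = 7·4085185/5764801 = 4085185/823543.

4085185/823543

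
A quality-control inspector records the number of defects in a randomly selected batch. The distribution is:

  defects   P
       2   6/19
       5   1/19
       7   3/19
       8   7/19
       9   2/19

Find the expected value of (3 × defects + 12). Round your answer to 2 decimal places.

29.68

E[3x+12] = (6/19)·18 + (1/19)·27 + (3/19)·33 + (7/19)·36 + (2/19)·39
     = 564/19 ≈ 29.68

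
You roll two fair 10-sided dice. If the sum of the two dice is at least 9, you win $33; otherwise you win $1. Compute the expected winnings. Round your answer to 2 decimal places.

$24.04

E[payout] = (7/25)·1 + (18/25)·33 = 601/25
≈ $24.04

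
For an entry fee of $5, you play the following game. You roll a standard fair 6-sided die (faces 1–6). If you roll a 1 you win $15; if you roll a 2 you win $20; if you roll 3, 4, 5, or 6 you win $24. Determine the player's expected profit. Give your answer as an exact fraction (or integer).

101/6 dollars

E[payout] = (1/6)·15 + (1/6)·20 + (2/3)·24 = 131/6
Expected profit = 131/6 − 5 = 101/6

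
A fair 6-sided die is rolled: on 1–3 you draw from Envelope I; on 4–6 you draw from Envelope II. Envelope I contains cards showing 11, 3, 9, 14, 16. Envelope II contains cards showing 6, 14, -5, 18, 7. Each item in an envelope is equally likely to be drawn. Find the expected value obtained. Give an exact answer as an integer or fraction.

93/10

E[X | Envelope I] = (11 + 3 + 9 + 14 + 16)/5 = 53/5
E[X | Envelope II] = (6 + 14 − 5 + 18 + 7)/5 = 8
E[X] = (1/2)·53/5 + (1/2)·8 = 93/10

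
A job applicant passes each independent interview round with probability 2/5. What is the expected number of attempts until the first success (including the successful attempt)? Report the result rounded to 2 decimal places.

2.50

For a geometric distribution, E[trials] = 1/p = 1/(2/5) = 5/2.
≈ 2.50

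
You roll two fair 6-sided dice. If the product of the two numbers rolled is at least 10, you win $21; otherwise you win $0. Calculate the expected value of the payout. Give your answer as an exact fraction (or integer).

E[payout] = (17/36)·0 + (19/36)·21 = 133/12

133/12 dollars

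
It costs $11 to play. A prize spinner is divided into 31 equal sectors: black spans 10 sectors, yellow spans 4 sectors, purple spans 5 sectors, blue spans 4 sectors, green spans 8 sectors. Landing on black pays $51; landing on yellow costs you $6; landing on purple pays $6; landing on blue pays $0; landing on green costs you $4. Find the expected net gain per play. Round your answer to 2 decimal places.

E[payout] = (10/31)·51 + (4/31)·(-6) + (5/31)·6 + (4/31)·0 + (8/31)·(-4) = 484/31
Expected profit = 484/31 − 11 = 143/31 ≈ $4.61

$4.61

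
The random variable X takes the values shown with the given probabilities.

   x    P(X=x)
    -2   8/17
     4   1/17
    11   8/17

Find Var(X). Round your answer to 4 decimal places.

E[X] = (8/17)·(-2) + (1/17)·4 + (8/17)·11 = 76/17
E[X²] = (8/17)·4 + (1/17)·16 + (8/17)·121 = 1016/17
Var(X) = 1016/17 − (76/17)² = 11496/289 ≈ 39.7785

39.7785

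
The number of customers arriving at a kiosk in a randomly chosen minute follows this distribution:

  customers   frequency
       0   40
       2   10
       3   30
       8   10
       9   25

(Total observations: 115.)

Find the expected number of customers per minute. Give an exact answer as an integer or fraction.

83/23

Total = 115, so P(customers=0) = 40/115, etc.
E[X] = (8/23)·0 + (2/23)·2 + (6/23)·3 + (2/23)·8 + (5/23)·9
     = 83/23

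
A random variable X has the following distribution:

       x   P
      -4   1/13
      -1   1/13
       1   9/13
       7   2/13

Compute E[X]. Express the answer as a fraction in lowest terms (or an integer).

E[X] = (1/13)·(-4) + (1/13)·(-1) + (9/13)·1 + (2/13)·7
     = 18/13

18/13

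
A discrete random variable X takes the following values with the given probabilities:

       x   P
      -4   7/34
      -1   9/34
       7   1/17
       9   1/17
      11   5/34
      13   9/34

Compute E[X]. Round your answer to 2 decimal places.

4.91

E[X] = (7/34)·(-4) + (9/34)·(-1) + (1/17)·7 + (1/17)·9 + (5/34)·11 + (9/34)·13
     = 167/34 ≈ 4.91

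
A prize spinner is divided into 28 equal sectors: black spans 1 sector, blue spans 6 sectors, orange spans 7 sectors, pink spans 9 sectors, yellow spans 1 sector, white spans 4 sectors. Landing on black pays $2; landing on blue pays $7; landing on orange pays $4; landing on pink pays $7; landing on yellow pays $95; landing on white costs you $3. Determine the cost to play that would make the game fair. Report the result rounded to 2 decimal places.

E[payout] = (1/28)·2 + (6/28)·7 + (7/28)·4 + (9/28)·7 + (1/28)·95 + (4/28)·(-3) = 109/14
Fair fee = E[payout] = 109/14 ≈ $7.79

$7.79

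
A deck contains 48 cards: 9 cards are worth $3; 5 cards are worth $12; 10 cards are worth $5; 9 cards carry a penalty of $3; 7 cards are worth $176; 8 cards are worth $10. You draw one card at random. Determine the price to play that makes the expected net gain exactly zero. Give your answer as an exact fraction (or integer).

237/8 dollars

E[payout] = (9/48)·3 + (5/48)·12 + (10/48)·5 + (9/48)·(-3) + (7/48)·176 + (8/48)·10 = 237/8
Fair fee = E[payout] = 237/8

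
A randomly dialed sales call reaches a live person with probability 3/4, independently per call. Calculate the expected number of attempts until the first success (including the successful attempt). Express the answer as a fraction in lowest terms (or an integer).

4/3

For a geometric distribution, E[trials] = 1/p = 1/(3/4) = 4/3.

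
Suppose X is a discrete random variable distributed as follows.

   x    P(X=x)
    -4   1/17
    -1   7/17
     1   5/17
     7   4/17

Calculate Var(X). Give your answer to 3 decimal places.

11.502

E[X] = (1/17)·(-4) + (7/17)·(-1) + (5/17)·1 + (4/17)·7 = 22/17
E[X²] = (1/17)·16 + (7/17)·1 + (5/17)·1 + (4/17)·49 = 224/17
Var(X) = 224/17 − (22/17)² = 3324/289 ≈ 11.502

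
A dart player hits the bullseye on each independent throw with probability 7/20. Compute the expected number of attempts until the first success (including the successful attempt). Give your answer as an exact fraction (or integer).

20/7

For a geometric distribution, E[trials] = 1/p = 1/(7/20) = 20/7.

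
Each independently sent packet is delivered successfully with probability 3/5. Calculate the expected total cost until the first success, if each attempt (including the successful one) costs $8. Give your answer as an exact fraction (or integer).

E[#attempts] = 1/p = 5/3; E[cost] = 8·5/3 = 40/3.

40/3 dollars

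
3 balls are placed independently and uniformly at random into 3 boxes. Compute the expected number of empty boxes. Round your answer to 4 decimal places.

0.8889

Let Xⱼ=1 if box j is empty. P(Xⱼ=1) = ((3-1)/3)^3 = 8/27.
By linearity, E[#empty] = 3·8/27 = 8/9.
≈ 0.8889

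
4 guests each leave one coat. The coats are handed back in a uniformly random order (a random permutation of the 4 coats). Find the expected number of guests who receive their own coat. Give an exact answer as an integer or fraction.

1

Let Xᵢ = 1 if person i gets their own coat. For each i, P(Xᵢ=1) = 1/4.
By linearity of expectation, E[X₁+…+X_4] = 4·(1/4) = 1.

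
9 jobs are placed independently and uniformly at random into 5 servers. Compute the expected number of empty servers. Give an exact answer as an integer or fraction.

Let Xⱼ=1 if server j is empty. P(Xⱼ=1) = ((5-1)/5)^9 = 262144/1953125.
By linearity, E[#empty] = 5·262144/1953125 = 262144/390625.

262144/390625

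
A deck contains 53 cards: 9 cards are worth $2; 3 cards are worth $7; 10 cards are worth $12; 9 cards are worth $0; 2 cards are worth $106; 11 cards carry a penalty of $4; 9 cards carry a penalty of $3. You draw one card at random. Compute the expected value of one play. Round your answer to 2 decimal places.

E[payout] = (9/53)·2 + (3/53)·7 + (10/53)·12 + (9/53)·0 + (2/53)·106 + (11/53)·(-4) + (9/53)·(-3) = 300/53
≈ $5.66

$5.66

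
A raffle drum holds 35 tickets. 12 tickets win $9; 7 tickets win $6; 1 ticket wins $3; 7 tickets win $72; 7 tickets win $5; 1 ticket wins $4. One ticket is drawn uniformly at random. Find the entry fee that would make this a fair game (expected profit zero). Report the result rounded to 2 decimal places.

E[payout] = (12/35)·9 + (7/35)·6 + (1/35)·3 + (7/35)·72 + (7/35)·5 + (1/35)·4 = 696/35
Fair fee = E[payout] = 696/35 ≈ $19.89

$19.89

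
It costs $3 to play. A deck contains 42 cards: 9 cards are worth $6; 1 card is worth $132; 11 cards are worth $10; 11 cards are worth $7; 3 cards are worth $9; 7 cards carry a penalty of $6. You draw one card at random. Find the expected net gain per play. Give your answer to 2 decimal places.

E[payout] = (9/42)·6 + (1/42)·132 + (11/42)·10 + (11/42)·7 + (3/42)·9 + (7/42)·(-6) = 179/21
Expected profit = 179/21 − 3 = 116/21 ≈ $5.52

$5.52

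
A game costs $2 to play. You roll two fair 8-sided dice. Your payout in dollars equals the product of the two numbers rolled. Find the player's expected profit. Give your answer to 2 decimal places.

$18.25

Distribution of the product of the two numbers rolled: 1 w.p. 1/64, 2 w.p. 1/32, 3 w.p. 1/32, 4 w.p. 3/64, 5 w.p. 1/32, 6 w.p. 1/16, …
E[payout] = (1/64)·1 + (1/32)·2 + (1/32)·3 + (3/64)·4 + (1/32)·5 + (1/16)·6 + (1/32)·7 + (1/16)·8 + (1/64)·9 + (1/32)·10 + (1/16)·12 + (1/32)·14 + (1/32)·15 + (3/64)·16 + (1/32)·18 + (1/32)·20 + (1/32)·21 + (1/16)·24 + (1/64)·25 + (1/32)·28 + (1/32)·30 + (1/32)·32 + (1/32)·35 + (1/64)·36 + (1/32)·40 + (1/32)·42 + (1/32)·48 + (1/64)·49 + (1/32)·56 + (1/64)·64 = 81/4
Expected profit = 81/4 − 2 = 73/4 ≈ $18.25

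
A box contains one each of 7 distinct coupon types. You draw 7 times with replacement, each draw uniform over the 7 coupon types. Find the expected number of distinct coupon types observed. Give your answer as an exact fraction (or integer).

Let Xⱼ=1 if type j appears at least once. P(Xⱼ=1) = 1 − ((7−1)/7)^7 = 543607/823543.
E[#distinct] = 7·543607/823543 = 543607/117649.

543607/117649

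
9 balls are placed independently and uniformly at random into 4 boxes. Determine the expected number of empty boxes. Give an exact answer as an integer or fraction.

Let Xⱼ=1 if box j is empty. P(Xⱼ=1) = ((4-1)/4)^9 = 19683/262144.
By linearity, E[#empty] = 4·19683/262144 = 19683/65536.

19683/65536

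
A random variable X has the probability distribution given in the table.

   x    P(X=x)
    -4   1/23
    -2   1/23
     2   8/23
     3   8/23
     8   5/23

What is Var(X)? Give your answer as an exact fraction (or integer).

E[X] = (1/23)·(-4) + (1/23)·(-2) + (8/23)·2 + (8/23)·3 + (5/23)·8 = 74/23
E[X²] = (1/23)·16 + (1/23)·4 + (8/23)·4 + (8/23)·9 + (5/23)·64 = 444/23
Var(X) = 444/23 − (74/23)² = 4736/529

4736/529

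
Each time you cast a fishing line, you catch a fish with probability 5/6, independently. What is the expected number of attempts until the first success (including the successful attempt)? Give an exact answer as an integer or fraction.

For a geometric distribution, E[trials] = 1/p = 1/(5/6) = 6/5.

6/5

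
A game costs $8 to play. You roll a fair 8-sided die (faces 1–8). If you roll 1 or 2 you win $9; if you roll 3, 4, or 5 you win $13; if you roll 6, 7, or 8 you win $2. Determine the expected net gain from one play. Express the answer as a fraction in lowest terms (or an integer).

E[payout] = (3/8)·2 + (1/4)·9 + (3/8)·13 = 63/8
Expected profit = 63/8 − 8 = -1/8

-1/8 dollars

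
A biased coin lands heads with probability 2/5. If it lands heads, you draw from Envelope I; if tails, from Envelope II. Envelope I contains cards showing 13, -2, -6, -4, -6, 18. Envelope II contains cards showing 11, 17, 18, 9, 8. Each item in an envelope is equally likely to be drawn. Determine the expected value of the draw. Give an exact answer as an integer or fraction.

632/75

E[X | Envelope I] = (13 − 2 − 6 − 4 − 6 + 18)/6 = 13/6
E[X | Envelope II] = (11 + 17 + 18 + 9 + 8)/5 = 63/5
E[X] = (2/5)·13/6 + (3/5)·63/5 = 632/75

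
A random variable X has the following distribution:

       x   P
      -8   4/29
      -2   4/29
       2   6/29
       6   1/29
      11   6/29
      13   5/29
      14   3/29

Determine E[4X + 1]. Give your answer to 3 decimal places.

21.828

E[4x+1] = (4/29)·(-31) + (4/29)·(-7) + (6/29)·9 + (1/29)·25 + (6/29)·45 + (5/29)·53 + (3/29)·57
     = 633/29 ≈ 21.828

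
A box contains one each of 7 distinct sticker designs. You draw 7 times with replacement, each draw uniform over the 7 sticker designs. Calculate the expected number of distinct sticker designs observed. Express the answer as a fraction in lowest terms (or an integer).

Let Xⱼ=1 if type j appears at least once. P(Xⱼ=1) = 1 − ((7−1)/7)^7 = 543607/823543.
E[#distinct] = 7·543607/823543 = 543607/117649.

543607/117649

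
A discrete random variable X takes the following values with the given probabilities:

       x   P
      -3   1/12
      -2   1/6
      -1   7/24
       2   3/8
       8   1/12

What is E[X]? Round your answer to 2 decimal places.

0.54

E[X] = (1/12)·(-3) + (1/6)·(-2) + (7/24)·(-1) + (3/8)·2 + (1/12)·8
     = 13/24 ≈ 0.54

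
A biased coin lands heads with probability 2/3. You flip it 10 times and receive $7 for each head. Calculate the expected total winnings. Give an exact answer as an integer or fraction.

E[#heads] = 10·2/3 = 20/3 (linearity over flips).
E[winnings] = 7·20/3 = 140/3.

140/3 dollars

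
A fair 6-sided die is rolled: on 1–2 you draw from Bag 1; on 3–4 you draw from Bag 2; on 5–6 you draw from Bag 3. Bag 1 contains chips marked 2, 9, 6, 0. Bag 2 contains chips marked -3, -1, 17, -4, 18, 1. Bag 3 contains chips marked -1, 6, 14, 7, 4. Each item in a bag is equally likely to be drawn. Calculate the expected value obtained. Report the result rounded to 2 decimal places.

E[X | Bag 1] = (2 + 9 + 6 + 0)/4 = 17/4
E[X | Bag 2] = (-3 − 1 + 17 − 4 + 18 + 1)/6 = 14/3
E[X | Bag 3] = (-1 + 6 + 14 + 7 + 4)/5 = 6
E[X] = (1/3)·17/4 + (1/3)·14/3 + (1/3)·6 = 179/36 ≈ 4.97

4.97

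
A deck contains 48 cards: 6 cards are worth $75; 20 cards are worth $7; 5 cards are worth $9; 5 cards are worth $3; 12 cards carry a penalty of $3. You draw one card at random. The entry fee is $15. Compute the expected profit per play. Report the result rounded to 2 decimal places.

-$2.21

E[payout] = (6/48)·75 + (20/48)·7 + (5/48)·9 + (5/48)·3 + (12/48)·(-3) = 307/24
Expected profit = 307/24 − 15 = -53/24 ≈ -$2.21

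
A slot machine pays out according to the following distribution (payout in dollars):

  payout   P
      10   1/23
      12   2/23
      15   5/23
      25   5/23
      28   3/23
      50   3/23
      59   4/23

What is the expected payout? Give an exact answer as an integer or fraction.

704/23 dollars

E[X] = (1/23)·10 + (2/23)·12 + (5/23)·15 + (5/23)·25 + (3/23)·28 + (3/23)·50 + (4/23)·59
     = 704/23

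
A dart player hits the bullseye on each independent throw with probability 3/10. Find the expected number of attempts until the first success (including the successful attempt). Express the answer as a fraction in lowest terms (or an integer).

10/3

For a geometric distribution, E[trials] = 1/p = 1/(3/10) = 10/3.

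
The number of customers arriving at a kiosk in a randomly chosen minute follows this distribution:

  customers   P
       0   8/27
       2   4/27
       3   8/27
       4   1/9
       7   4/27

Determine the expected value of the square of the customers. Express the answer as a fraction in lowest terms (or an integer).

E[X²] = (8/27)·0 + (4/27)·4 + (8/27)·9 + (1/9)·16 + (4/27)·49
     = 332/27

332/27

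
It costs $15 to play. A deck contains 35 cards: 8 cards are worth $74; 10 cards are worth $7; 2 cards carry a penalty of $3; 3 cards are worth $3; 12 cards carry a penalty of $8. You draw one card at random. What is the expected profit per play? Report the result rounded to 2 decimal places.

$1.26

E[payout] = (8/35)·74 + (10/35)·7 + (2/35)·(-3) + (3/35)·3 + (12/35)·(-8) = 569/35
Expected profit = 569/35 − 15 = 44/35 ≈ $1.26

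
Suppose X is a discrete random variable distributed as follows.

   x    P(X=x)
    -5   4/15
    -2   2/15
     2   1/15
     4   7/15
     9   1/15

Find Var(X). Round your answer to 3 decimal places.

E[X] = (4/15)·(-5) + (2/15)·(-2) + (1/15)·2 + (7/15)·4 + (1/15)·9 = 1
E[X²] = (4/15)·25 + (2/15)·4 + (1/15)·4 + (7/15)·16 + (1/15)·81 = 61/3
Var(X) = 61/3 − (1)² = 58/3 ≈ 19.333

19.333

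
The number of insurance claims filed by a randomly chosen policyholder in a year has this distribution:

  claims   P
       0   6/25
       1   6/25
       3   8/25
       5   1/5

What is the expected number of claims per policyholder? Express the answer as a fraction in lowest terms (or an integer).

11/5

E[X] = (6/25)·0 + (6/25)·1 + (8/25)·3 + (1/5)·5
     = 11/5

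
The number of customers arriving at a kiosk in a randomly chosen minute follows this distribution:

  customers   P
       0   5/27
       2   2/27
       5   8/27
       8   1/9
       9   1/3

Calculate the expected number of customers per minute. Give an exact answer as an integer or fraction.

E[X] = (5/27)·0 + (2/27)·2 + (8/27)·5 + (1/9)·8 + (1/3)·9
     = 149/27

149/27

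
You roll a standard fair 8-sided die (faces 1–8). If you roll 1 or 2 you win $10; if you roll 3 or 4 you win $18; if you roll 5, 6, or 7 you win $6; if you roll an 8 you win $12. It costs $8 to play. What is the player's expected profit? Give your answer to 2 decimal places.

$2.75

E[payout] = (3/8)·6 + (1/4)·10 + (1/8)·12 + (1/4)·18 = 43/4
Expected profit = 43/4 − 8 = 11/4 ≈ $2.75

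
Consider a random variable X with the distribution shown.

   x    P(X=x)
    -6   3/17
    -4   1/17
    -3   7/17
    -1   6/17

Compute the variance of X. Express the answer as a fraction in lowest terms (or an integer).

E[X] = (3/17)·(-6) + (1/17)·(-4) + (7/17)·(-3) + (6/17)·(-1) = -49/17
E[X²] = (3/17)·36 + (1/17)·16 + (7/17)·9 + (6/17)·1 = 193/17
Var(X) = 193/17 − (-49/17)² = 880/289

880/289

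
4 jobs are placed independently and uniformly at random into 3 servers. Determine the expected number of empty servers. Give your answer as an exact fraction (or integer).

Let Xⱼ=1 if server j is empty. P(Xⱼ=1) = ((3-1)/3)^4 = 16/81.
By linearity, E[#empty] = 3·16/81 = 16/27.

16/27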